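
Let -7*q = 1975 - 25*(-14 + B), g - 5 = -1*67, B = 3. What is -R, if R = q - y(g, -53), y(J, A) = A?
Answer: 1879/7 ≈ 268.43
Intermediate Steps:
g = -62 (g = 5 - 1*67 = 5 - 67 = -62)
q = -2250/7 (q = -(1975 - 25*(-14 + 3))/7 = -(1975 - 25*(-11))/7 = -(1975 + 275)/7 = -⅐*2250 = -2250/7 ≈ -321.43)
R = -1879/7 (R = -2250/7 - 1*(-53) = -2250/7 + 53 = -1879/7 ≈ -268.43)
-R = -1*(-1879/7) = 1879/7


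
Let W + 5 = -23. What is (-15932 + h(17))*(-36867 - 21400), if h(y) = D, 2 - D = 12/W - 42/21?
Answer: 6496362631/7 ≈ 9.2805e+8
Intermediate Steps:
W = -28 (W = -5 - 23 = -28)
D = 31/7 (D = 2 - (12/(-28) - 42/21) = 2 - (12*(-1/28) - 42*1/21) = 2 - (-3/7 - 2) = 2 - 1*(-17/7) = 2 + 17/7 = 31/7 ≈ 4.4286)
h(y) = 31/7
(-15932 + h(17))*(-36867 - 21400) = (-15932 + 31/7)*(-36867 - 21400) = -111493/7*(-58267) = 6496362631/7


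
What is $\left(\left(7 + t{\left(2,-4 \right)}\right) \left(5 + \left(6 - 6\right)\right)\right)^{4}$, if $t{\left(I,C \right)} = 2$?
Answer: $4100625$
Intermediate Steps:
$\left(\left(7 + t{\left(2,-4 \right)}\right) \left(5 + \left(6 - 6\right)\right)\right)^{4} = \left(\left(7 + 2\right) \left(5 + \left(6 - 6\right)\right)\right)^{4} = \left(9 \left(5 + \left(6 - 6\right)\right)\right)^{4} = \left(9 \left(5 + 0\right)\right)^{4} = \left(9 \cdot 5\right)^{4} = 45^{4} = 4100625$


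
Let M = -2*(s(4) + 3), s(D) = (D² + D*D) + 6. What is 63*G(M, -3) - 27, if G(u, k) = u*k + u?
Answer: 10305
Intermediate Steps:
s(D) = 6 + 2*D² (s(D) = (D² + D²) + 6 = 2*D² + 6 = 6 + 2*D²)
M = -82 (M = -2*((6 + 2*4²) + 3) = -2*((6 + 2*16) + 3) = -2*((6 + 32) + 3) = -2*(38 + 3) = -2*41 = -82)
G(u, k) = u + k*u (G(u, k) = k*u + u = u + k*u)
63*G(M, -3) - 27 = 63*(-82*(1 - 3)) - 27 = 63*(-82*(-2)) - 27 = 63*164 - 27 = 10332 - 27 = 10305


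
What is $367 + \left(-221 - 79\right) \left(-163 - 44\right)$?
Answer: $62467$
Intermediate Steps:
$367 + \left(-221 - 79\right) \left(-163 - 44\right) = 367 - -62100 = 367 + 62100 = 62467$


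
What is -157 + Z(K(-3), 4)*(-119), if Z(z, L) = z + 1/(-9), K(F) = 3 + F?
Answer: -1294/9 ≈ -143.78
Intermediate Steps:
Z(z, L) = -1/9 + z (Z(z, L) = z - 1/9 = -1/9 + z)
-157 + Z(K(-3), 4)*(-119) = -157 + (-1/9 + (3 - 3))*(-119) = -157 + (-1/9 + 0)*(-119) = -157 - 1/9*(-119) = -157 + 119/9 = -1294/9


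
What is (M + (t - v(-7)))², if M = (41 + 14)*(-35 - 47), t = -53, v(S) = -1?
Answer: 20811844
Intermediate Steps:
M = -4510 (M = 55*(-82) = -4510)
(M + (t - v(-7)))² = (-4510 + (-53 - 1*(-1)))² = (-4510 + (-53 + 1))² = (-4510 - 52)² = (-4562)² = 20811844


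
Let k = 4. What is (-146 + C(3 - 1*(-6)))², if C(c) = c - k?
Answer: 19881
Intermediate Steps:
C(c) = -4 + c (C(c) = c - 1*4 = c - 4 = -4 + c)
(-146 + C(3 - 1*(-6)))² = (-146 + (-4 + (3 - 1*(-6))))² = (-146 + (-4 + (3 + 6)))² = (-146 + (-4 + 9))² = (-146 + 5)² = (-141)² = 19881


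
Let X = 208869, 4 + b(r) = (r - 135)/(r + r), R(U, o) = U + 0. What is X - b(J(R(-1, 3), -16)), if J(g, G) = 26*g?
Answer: 10861235/52 ≈ 2.0887e+5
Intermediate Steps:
R(U, o) = U
b(r) = -4 + (-135 + r)/(2*r) (b(r) = -4 + (r - 135)/(r + r) = -4 + (-135 + r)/((2*r)) = -4 + (-135 + r)*(1/(2*r)) = -4 + (-135 + r)/(2*r))
X - b(J(R(-1, 3), -16)) = 208869 - (-135 - 182*(-1))/(2*(26*(-1))) = 208869 - (-135 - 7*(-26))/(2*(-26)) = 208869 - (-1)*(-135 + 182)/(2*26) = 208869 - (-1)*47/(2*26) = 208869 - 1*(-47/52) = 208869 + 47/52 = 10861235/52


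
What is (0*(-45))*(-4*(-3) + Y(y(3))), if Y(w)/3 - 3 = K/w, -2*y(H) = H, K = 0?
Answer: 0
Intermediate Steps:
y(H) = -H/2
Y(w) = 9 (Y(w) = 9 + 3*(0/w) = 9 + 3*0 = 9 + 0 = 9)
(0*(-45))*(-4*(-3) + Y(y(3))) = (0*(-45))*(-4*(-3) + 9) = 0*(12 + 9) = 0*21 = 0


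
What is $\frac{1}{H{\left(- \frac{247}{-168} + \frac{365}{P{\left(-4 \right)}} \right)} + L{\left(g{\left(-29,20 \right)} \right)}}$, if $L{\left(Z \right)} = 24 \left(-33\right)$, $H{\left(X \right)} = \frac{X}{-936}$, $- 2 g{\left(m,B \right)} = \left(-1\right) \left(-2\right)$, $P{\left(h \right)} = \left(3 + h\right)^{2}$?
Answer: $- \frac{157248}{124601983} \approx -0.001262$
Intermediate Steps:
$g{\left(m,B \right)} = -1$ ($g{\left(m,B \right)} = - \frac{\left(-1\right) \left(-2\right)}{2} = \left(- \frac{1}{2}\right) 2 = -1$)
$H{\left(X \right)} = - \frac{X}{936}$ ($H{\left(X \right)} = X \left(- \frac{1}{936}\right) = - \frac{X}{936}$)
$L{\left(Z \right)} = -792$
$\frac{1}{H{\left(- \frac{247}{-168} + \frac{365}{P{\left(-4 \right)}} \right)} + L{\left(g{\left(-29,20 \right)} \right)}} = \frac{1}{- \frac{- \frac{247}{-168} + \frac{365}{\left(3 - 4\right)^{2}}}{936} - 792} = \frac{1}{- \frac{\left(-247\right) \left(- \frac{1}{168}\right) + \frac{365}{\left(-1\right)^{2}}}{936} - 792} = \frac{1}{- \frac{\frac{247}{168} + \frac{365}{1}}{936} - 792} = \frac{1}{- \frac{\frac{247}{168} + 365 \cdot 1}{936} - 792} = \frac{1}{- \frac{\frac{247}{168} + 365}{936} - 792} = \frac{1}{\left(- \frac{1}{936}\right) \frac{61567}{168} - 792} = \frac{1}{- \frac{61567}{157248} - 792} = \frac{1}{- \frac{124601983}{157248}} = - \frac{157248}{124601983}$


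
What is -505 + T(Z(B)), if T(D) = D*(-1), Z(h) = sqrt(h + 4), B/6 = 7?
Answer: -505 - sqrt(46) ≈ -511.78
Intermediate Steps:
B = 42 (B = 6*7 = 42)
Z(h) = sqrt(4 + h)
T(D) = -D
-505 + T(Z(B)) = -505 - sqrt(4 + 42) = -505 - sqrt(46)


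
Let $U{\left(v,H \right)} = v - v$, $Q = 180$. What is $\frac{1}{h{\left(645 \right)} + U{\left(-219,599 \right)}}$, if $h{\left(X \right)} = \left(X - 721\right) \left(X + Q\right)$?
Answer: $- \frac{1}{62700} \approx -1.5949 \cdot 10^{-5}$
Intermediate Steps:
$h{\left(X \right)} = \left(-721 + X\right) \left(180 + X\right)$ ($h{\left(X \right)} = \left(X - 721\right) \left(X + 180\right) = \left(-721 + X\right) \left(180 + X\right)$)
$U{\left(v,H \right)} = 0$
$\frac{1}{h{\left(645 \right)} + U{\left(-219,599 \right)}} = \frac{1}{\left(-129780 + 645^{2} - 348945\right) + 0} = \frac{1}{\left(-129780 + 416025 - 348945\right) + 0} = \frac{1}{-62700 + 0} = \frac{1}{-62700} = - \frac{1}{62700}$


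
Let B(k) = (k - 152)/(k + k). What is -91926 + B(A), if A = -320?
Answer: -7354021/80 ≈ -91925.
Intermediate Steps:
B(k) = (-152 + k)/(2*k) (B(k) = (-152 + k)/((2*k)) = (-152 + k)*(1/(2*k)) = (-152 + k)/(2*k))
-91926 + B(A) = -91926 + (½)*(-152 - 320)/(-320) = -91926 + (½)*(-1/320)*(-472) = -91926 + 59/80 = -7354021/80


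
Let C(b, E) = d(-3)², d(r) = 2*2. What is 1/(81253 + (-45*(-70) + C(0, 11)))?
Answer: 1/84419 ≈ 1.1846e-5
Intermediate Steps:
d(r) = 4
C(b, E) = 16 (C(b, E) = 4² = 16)
1/(81253 + (-45*(-70) + C(0, 11))) = 1/(81253 + (-45*(-70) + 16)) = 1/(81253 + (3150 + 16)) = 1/(81253 + 3166) = 1/84419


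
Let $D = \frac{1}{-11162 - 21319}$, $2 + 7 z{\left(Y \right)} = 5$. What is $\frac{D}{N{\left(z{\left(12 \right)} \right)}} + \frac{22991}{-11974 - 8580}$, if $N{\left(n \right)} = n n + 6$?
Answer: $- \frac{226272520459}{202287185622} \approx -1.1186$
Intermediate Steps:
$z{\left(Y \right)} = \frac{3}{7}$ ($z{\left(Y \right)} = - \frac{2}{7} + \frac{1}{7} \cdot 5 = - \frac{2}{7} + \frac{5}{7} = \frac{3}{7}$)
$D = - \frac{1}{32481}$ ($D = \frac{1}{-32481} = - \frac{1}{32481} \approx -3.0787 \cdot 10^{-5}$)
$N{\left(n \right)} = 6 + n^{2}$ ($N{\left(n \right)} = n^{2} + 6 = 6 + n^{2}$)
$\frac{D}{N{\left(z{\left(12 \right)} \right)}} + \frac{22991}{-11974 - 8580} = - \frac{1}{32481 \left(6 + \left(\frac{3}{7}\right)^{2}\right)} + \frac{22991}{-11974 - 8580} = - \frac{1}{32481 \left(6 + \frac{9}{49}\right)} + \frac{22991}{-11974 - 8580} = - \frac{1}{32481 \cdot \frac{303}{49}} + \frac{22991}{-20554} = \left(- \frac{1}{32481}\right) \frac{49}{303} + 22991 \left(- \frac{1}{20554}\right) = - \frac{49}{9841743} - \frac{22991}{20554} = - \frac{226272520459}{202287185622}$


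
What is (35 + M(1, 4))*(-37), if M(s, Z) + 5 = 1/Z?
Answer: -4477/4 ≈ -1119.3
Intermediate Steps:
M(s, Z) = -5 + 1/Z
(35 + M(1, 4))*(-37) = (35 + (-5 + 1/4))*(-37) = (35 - 19/4)*(-37) = (121/4)*(-37) = -4477/4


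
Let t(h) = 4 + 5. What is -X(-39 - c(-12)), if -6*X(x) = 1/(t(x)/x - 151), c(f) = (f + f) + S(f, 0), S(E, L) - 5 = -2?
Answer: -1/909 ≈ -0.0011001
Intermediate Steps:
t(h) = 9
S(E, L) = 3 (S(E, L) = 5 - 2 = 3)
c(f) = 3 + 2*f (c(f) = (f + f) + 3 = 2*f + 3 = 3 + 2*f)
X(x) = -1/(6*(-151 + 9/x)) (X(x) = -1/(6*(9/x - 151)) = -1/(6*(-151 + 9/x)))
-X(-39 - c(-12)) = -(-39 - (3 + 2*(-12)))/(6*(-9 + 151*(-39 - (3 + 2*(-12))))) = -(-39 - (3 - 24))/(6*(-9 + 151*(-39 - (3 - 24)))) = -(-39 - 1*(-21))/(6*(-9 + 151*(-39 - 1*(-21)))) = -(-39 + 21)/(6*(-9 + 151*(-39 + 21))) = -(-18)/(6*(-9 + 151*(-18))) = -(-18)/(6*(-9 - 2718)) = -(-18)/(6*(-2727)) = -(-18)*(-1)/(6*2727) = -1*1/909 = -1/909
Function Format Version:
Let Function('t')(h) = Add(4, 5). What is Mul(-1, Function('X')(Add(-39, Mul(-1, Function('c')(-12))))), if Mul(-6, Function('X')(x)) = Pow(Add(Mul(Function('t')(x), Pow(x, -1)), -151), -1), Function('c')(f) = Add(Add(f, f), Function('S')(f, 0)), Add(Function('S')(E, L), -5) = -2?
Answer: Rational(-1, 909) ≈ -0.0011001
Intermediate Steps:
Function('t')(h) = 9
Function('S')(E, L) = 3 (Function('S')(E, L) = Add(5, -2) = 3)
Function('c')(f) = Add(3, Mul(2, f)) (Function('c')(f) = Add(Add(f, f), 3) = Add(Mul(2, f), 3) = Add(3, Mul(2, f)))
Function('X')(x) = Mul(Rational(-1, 6), Pow(Add(-151, Mul(9, Pow(x, -1))), -1)) (Function('X')(x) = Mul(Rational(-1, 6), Pow(Add(Mul(9, Pow(x, -1)), -151), -1)) = Mul(Rational(-1, 6), Pow(Add(-151, Mul(9, Pow(x, -1))), -1)))
Mul(-1, Function('X')(Add(-39, Mul(-1, Function('c')(-12))))) = Mul(-1, Mul(Rational(1, 6), Add(-39, Mul(-1, Add(3, Mul(2, -12)))), Pow(Add(-9, Mul(151, Add(-39, Mul(-1, Add(3, Mul(2, -12)))))), -1))) = Mul(-1, Mul(Rational(1, 6), Add(-39, Mul(-1, Add(3, -24))), Pow(Add(-9, Mul(151, Add(-39, Mul(-1, Add(3, -24))))), -1))) = Mul(-1, Mul(Rational(1, 6), Add(-39, Mul(-1, -21)), Pow(Add(-9, Mul(151, Add(-39, Mul(-1, -21)))), -1))) = Mul(-1, Mul(Rational(1, 6), Add(-39, 21), Pow(Add(-9, Mul(151, Add(-39, 21))), -1))) = Mul(-1, Mul(Rational(1, 6), -18, Pow(Add(-9, Mul(151, -18)), -1))) = Mul(-1, Mul(Rational(1, 6), -18, Pow(Add(-9, -2718), -1))) = Mul(-1, Mul(Rational(1, 6), -18, Pow(-2727, -1))) = Mul(-1, Mul(Rational(1, 6), -18, Rational(-1, 2727))) = Mul(-1, Rational(1, 909)) = Rational(-1, 909)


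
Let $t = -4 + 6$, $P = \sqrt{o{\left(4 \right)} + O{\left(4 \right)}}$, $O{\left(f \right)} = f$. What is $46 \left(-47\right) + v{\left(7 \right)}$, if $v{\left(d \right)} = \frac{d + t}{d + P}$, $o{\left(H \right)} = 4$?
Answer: $- \frac{88579}{41} - \frac{18 \sqrt{2}}{41} \approx -2161.1$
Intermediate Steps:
$P = 2 \sqrt{2}$ ($P = \sqrt{4 + 4} = \sqrt{8} = 2 \sqrt{2} \approx 2.8284$)
$t = 2$
$v{\left(d \right)} = \frac{2 + d}{d + 2 \sqrt{2}}$ ($v{\left(d \right)} = \frac{d + 2}{d + 2 \sqrt{2}} = \frac{2 + d}{d + 2 \sqrt{2}}$)
$46 \left(-47\right) + v{\left(7 \right)} = 46 \left(-47\right) + \frac{2 + 7}{7 + 2 \sqrt{2}} = -2162 + \frac{1}{7 + 2 \sqrt{2}} \cdot 9 = -2162 + \frac{9}{7 + 2 \sqrt{2}}$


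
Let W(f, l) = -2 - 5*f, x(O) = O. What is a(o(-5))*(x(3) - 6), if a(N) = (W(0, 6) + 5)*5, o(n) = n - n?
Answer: -45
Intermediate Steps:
o(n) = 0
a(N) = 15 (a(N) = ((-2 - 5*0) + 5)*5 = ((-2 + 0) + 5)*5 = (-2 + 5)*5 = 3*5 = 15)
a(o(-5))*(x(3) - 6) = 15*(3 - 6) = 15*(-3) = -45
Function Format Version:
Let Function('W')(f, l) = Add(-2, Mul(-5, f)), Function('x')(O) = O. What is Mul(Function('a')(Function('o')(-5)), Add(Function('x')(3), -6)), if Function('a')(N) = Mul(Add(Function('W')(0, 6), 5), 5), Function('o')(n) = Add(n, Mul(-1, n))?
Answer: -45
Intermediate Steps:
Function('o')(n) = 0
Function('a')(N) = 15 (Function('a')(N) = Mul(Add(Add(-2, Mul(-5, 0)), 5), 5) = Mul(Add(Add(-2, 0), 5), 5) = Mul(Add(-2, 5), 5) = Mul(3, 5) = 15)
Mul(Function('a')(Function('o')(-5)), Add(Function('x')(3), -6)) = Mul(15, Add(3, -6)) = Mul(15, -3) = -45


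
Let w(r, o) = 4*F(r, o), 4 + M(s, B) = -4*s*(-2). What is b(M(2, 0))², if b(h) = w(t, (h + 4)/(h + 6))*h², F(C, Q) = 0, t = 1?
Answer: 0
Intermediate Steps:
M(s, B) = -4 + 8*s (M(s, B) = -4 - 4*s*(-2) = -4 + 8*s)
w(r, o) = 0 (w(r, o) = 4*0 = 0)
b(h) = 0 (b(h) = 0*h² = 0)
b(M(2, 0))² = 0² = 0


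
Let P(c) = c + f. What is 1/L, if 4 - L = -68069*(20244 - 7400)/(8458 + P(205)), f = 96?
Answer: 461/46016488 ≈ 1.0018e-5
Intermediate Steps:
P(c) = 96 + c (P(c) = c + 96 = 96 + c)
L = 46016488/461 (L = 4 - (-68069)/((8458 + (96 + 205))/(20244 - 7400)) = 4 - (-68069)/((8458 + 301)/12844) = 4 - (-68069)/(8759*(1/12844)) = 4 - (-68069)/461/676 = 4 - (-68069)*676/461 = 4 - 1*(-46014644/461) = 4 + 46014644/461 = 46016488/461 ≈ 99819.)
1/L = 1/(46016488/461) = 461/46016488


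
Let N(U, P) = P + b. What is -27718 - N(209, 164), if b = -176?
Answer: -27706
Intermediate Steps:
N(U, P) = -176 + P (N(U, P) = P - 176 = -176 + P)
-27718 - N(209, 164) = -27718 - (-176 + 164) = -27718 - 1*(-12) = -27718 + 12 = -27706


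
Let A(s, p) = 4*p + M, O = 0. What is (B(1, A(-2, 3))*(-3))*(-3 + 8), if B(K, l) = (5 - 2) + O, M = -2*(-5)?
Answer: -45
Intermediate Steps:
M = 10
A(s, p) = 10 + 4*p (A(s, p) = 4*p + 10 = 10 + 4*p)
B(K, l) = 3 (B(K, l) = (5 - 2) + 0 = 3 + 0 = 3)
(B(1, A(-2, 3))*(-3))*(-3 + 8) = (3*(-3))*(-3 + 8) = -9*5 = -45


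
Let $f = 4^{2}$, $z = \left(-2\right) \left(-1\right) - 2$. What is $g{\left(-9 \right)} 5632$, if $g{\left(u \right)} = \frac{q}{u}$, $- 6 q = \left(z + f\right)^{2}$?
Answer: $\frac{720896}{27} \approx 26700.0$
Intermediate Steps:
$z = 0$ ($z = 2 - 2 = 0$)
$f = 16$
$q = - \frac{128}{3}$ ($q = - \frac{\left(0 + 16\right)^{2}}{6} = - \frac{16^{2}}{6} = \left(- \frac{1}{6}\right) 256 = - \frac{128}{3} \approx -42.667$)
$g{\left(u \right)} = - \frac{128}{3 u}$
$g{\left(-9 \right)} 5632 = - \frac{128}{3 \left(-9\right)} 5632 = \left(- \frac{128}{3}\right) \left(- \frac{1}{9}\right) 5632 = \frac{128}{27} \cdot 5632 = \frac{720896}{27}$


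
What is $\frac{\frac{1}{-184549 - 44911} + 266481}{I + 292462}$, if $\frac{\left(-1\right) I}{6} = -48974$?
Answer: $\frac{61146730259}{134533774760} \approx 0.45451$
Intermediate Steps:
$I = 293844$ ($I = \left(-6\right) \left(-48974\right) = 293844$)
$\frac{\frac{1}{-184549 - 44911} + 266481}{I + 292462} = \frac{\frac{1}{-184549 - 44911} + 266481}{293844 + 292462} = \frac{\frac{1}{-229460} + 266481}{586306} = \left(- \frac{1}{229460} + 266481\right) \frac{1}{586306} = \frac{61146730259}{229460} \cdot \frac{1}{586306} = \frac{61146730259}{134533774760}$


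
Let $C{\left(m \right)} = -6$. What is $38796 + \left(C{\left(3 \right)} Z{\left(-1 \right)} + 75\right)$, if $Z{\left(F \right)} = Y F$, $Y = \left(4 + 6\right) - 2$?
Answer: $38919$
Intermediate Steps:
$Y = 8$ ($Y = 10 - 2 = 8$)
$Z{\left(F \right)} = 8 F$
$38796 + \left(C{\left(3 \right)} Z{\left(-1 \right)} + 75\right) = 38796 + \left(- 6 \cdot 8 \left(-1\right) + 75\right) = 38796 + \left(\left(-6\right) \left(-8\right) + 75\right) = 38796 + \left(48 + 75\right) = 38796 + 123 = 38919$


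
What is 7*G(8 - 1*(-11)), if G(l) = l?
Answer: 133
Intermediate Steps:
7*G(8 - 1*(-11)) = 7*(8 - 1*(-11)) = 7*(8 + 11) = 7*19 = 133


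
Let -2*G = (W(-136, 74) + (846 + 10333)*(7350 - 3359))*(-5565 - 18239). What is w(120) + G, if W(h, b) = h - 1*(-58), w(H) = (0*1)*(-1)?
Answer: 531011431522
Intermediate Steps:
w(H) = 0 (w(H) = 0*(-1) = 0)
W(h, b) = 58 + h (W(h, b) = h + 58 = 58 + h)
G = 531011431522 (G = -((58 - 136) + (846 + 10333)*(7350 - 3359))*(-5565 - 18239)/2 = -(-78 + 11179*3991)*(-23804)/2 = -(-78 + 44615389)*(-23804)/2 = -44615311*(-23804)/2 = -1/2*(-1062022863044) = 531011431522)
w(120) + G = 0 + 531011431522 = 531011431522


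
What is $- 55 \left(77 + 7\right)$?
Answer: $-4620$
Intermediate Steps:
$- 55 \left(77 + 7\right) = \left(-55\right) 84 = -4620$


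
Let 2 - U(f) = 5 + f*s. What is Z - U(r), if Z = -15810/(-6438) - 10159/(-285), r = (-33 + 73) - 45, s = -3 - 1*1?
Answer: 18685097/305805 ≈ 61.101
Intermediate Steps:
s = -4 (s = -3 - 1 = -4)
r = -5 (r = 40 - 45 = -5)
U(f) = -3 + 4*f (U(f) = 2 - (5 + f*(-4)) = 2 - (5 - 4*f) = 2 + (-5 + 4*f) = -3 + 4*f)
Z = 11651582/305805 (Z = -15810*(-1/6438) - 10159*(-1/285) = 2635/1073 + 10159/285 = 11651582/305805 ≈ 38.101)
Z - U(r) = 11651582/305805 - (-3 + 4*(-5)) = 11651582/305805 - (-3 - 20) = 11651582/305805 - 1*(-23) = 11651582/305805 + 23 = 18685097/305805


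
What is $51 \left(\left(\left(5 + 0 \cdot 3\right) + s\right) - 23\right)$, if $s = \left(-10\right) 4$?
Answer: $-2958$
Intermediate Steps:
$s = -40$
$51 \left(\left(\left(5 + 0 \cdot 3\right) + s\right) - 23\right) = 51 \left(\left(\left(5 + 0 \cdot 3\right) - 40\right) - 23\right) = 51 \left(\left(\left(5 + 0\right) - 40\right) - 23\right) = 51 \left(\left(5 - 40\right) - 23\right) = 51 \left(-35 - 23\right) = 51 \left(-58\right) = -2958$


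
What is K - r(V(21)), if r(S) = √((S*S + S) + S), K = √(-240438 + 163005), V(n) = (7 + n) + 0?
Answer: -2*√210 + I*√77433 ≈ -28.983 + 278.27*I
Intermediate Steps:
V(n) = 7 + n
K = I*√77433 (K = √(-77433) = I*√77433 ≈ 278.27*I)
r(S) = √(S² + 2*S) (r(S) = √((S² + S) + S) = √((S + S²) + S) = √(S² + 2*S))
K - r(V(21)) = I*√77433 - √((7 + 21)*(2 + (7 + 21))) = I*√77433 - √(28*(2 + 28)) = I*√77433 - √(28*30) = I*√77433 - √840 = I*√77433 - 2*√210 = -2*√210 + I*√77433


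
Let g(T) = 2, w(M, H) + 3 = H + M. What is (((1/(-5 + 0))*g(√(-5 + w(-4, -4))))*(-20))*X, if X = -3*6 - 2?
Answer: -160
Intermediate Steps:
w(M, H) = -3 + H + M (w(M, H) = -3 + (H + M) = -3 + H + M)
X = -20 (X = -18 - 2 = -20)
(((1/(-5 + 0))*g(√(-5 + w(-4, -4))))*(-20))*X = (((1/(-5 + 0))*2)*(-20))*(-20) = (((1/(-5))*2)*(-20))*(-20) = (((1*(-⅕))*2)*(-20))*(-20) = (-⅕*2*(-20))*(-20) = -⅖*(-20)*(-20) = 8*(-20) = -160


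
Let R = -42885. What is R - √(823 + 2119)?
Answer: -42885 - √2942 ≈ -42939.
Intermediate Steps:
R - √(823 + 2119) = -42885 - √(823 + 2119) = -42885 - √2942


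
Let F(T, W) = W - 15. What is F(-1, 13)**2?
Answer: 4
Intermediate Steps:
F(T, W) = -15 + W
F(-1, 13)**2 = (-15 + 13)**2 = (-2)**2 = 4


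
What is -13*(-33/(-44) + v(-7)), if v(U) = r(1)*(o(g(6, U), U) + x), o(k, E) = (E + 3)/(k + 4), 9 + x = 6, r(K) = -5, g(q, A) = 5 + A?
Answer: -1339/4 ≈ -334.75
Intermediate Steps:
x = -3 (x = -9 + 6 = -3)
o(k, E) = (3 + E)/(4 + k)
v(U) = 15 - 5*(3 + U)/(9 + U) (v(U) = -5*((3 + U)/(4 + (5 + U)) - 3) = -5*((3 + U)/(9 + U) - 3) = -5*(-3 + (3 + U)/(9 + U)) = 15 - 5*(3 + U)/(9 + U))
-13*(-33/(-44) + v(-7)) = -13*(-33/(-44) + 10*(12 - 7)/(9 - 7)) = -13*(-33*(-1/44) + 10*5/2) = -13*(¾ + 10*(½)*5) = -13*(¾ + 25) = -13*103/4 = -1339/4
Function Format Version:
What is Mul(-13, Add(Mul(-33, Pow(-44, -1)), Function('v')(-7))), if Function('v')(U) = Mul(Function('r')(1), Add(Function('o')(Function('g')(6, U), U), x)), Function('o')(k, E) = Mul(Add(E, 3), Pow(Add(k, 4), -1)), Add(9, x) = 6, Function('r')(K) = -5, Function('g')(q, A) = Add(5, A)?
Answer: Rational(-1339, 4) ≈ -334.75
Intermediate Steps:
x = -3 (x = Add(-9, 6) = -3)
Function('o')(k, E) = Mul(Pow(Add(4, k), -1), Add(3, E)) (Function('o')(k, E) = Mul(Add(3, E), Pow(Add(4, k), -1)) = Mul(Pow(Add(4, k), -1), Add(3, E)))
Function('v')(U) = Add(15, Mul(-5, Pow(Add(9, U), -1), Add(3, U))) (Function('v')(U) = Mul(-5, Add(Mul(Pow(Add(4, Add(5, U)), -1), Add(3, U)), -3)) = Mul(-5, Add(Mul(Pow(Add(9, U), -1), Add(3, U)), -3)) = Mul(-5, Add(-3, Mul(Pow(Add(9, U), -1), Add(3, U)))) = Add(15, Mul(-5, Pow(Add(9, U), -1), Add(3, U))))
Mul(-13, Add(Mul(-33, Pow(-44, -1)), Function('v')(-7))) = Mul(-13, Add(Mul(-33, Pow(-44, -1)), Mul(10, Pow(Add(9, -7), -1), Add(12, -7)))) = Mul(-13, Add(Mul(-33, Rational(-1, 44)), Mul(10, Pow(2, -1), 5))) = Mul(-13, Add(Rational(3, 4), Mul(10, Rational(1, 2), 5))) = Mul(-13, Add(Rational(3, 4), 25)) = Mul(-13, Rational(103, 4)) = Rational(-1339, 4)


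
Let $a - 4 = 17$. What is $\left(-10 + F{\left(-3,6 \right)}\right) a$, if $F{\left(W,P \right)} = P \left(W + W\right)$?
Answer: $-966$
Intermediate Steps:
$F{\left(W,P \right)} = 2 P W$ ($F{\left(W,P \right)} = P 2 W = 2 P W$)
$a = 21$ ($a = 4 + 17 = 21$)
$\left(-10 + F{\left(-3,6 \right)}\right) a = \left(-10 + 2 \cdot 6 \left(-3\right)\right) 21 = \left(-10 - 36\right) 21 = \left(-46\right) 21 = -966$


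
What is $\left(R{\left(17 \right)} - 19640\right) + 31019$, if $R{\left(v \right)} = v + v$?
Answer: $11413$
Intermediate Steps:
$R{\left(v \right)} = 2 v$
$\left(R{\left(17 \right)} - 19640\right) + 31019 = \left(2 \cdot 17 - 19640\right) + 31019 = \left(34 - 19640\right) + 31019 = -19606 + 31019 = 11413$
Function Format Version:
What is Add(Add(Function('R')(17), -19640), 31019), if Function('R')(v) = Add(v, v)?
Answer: 11413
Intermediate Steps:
Function('R')(v) = Mul(2, v)
Add(Add(Function('R')(17), -19640), 31019) = Add(Add(Mul(2, 17), -19640), 31019) = Add(Add(34, -19640), 31019) = Add(-19606, 31019) = 11413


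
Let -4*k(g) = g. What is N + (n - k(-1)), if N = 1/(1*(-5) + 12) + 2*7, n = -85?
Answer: -1991/28 ≈ -71.107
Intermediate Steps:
k(g) = -g/4
N = 99/7 (N = 1/(-5 + 12) + 14 = 1/7 + 14 = 99/7 ≈ 14.143)
N + (n - k(-1)) = 99/7 + (-85 - (-1)*(-1)/4) = 99/7 + (-85 - 1*1/4) = 99/7 + (-85 - 1/4) = 99/7 - 341/4 = -1991/28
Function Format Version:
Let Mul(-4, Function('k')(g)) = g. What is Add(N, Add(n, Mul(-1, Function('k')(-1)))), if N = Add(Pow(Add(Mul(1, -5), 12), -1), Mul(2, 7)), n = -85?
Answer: Rational(-1991, 28) ≈ -71.107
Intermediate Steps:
Function('k')(g) = Mul(Rational(-1, 4), g)
N = Rational(99, 7) (N = Add(Pow(Add(-5, 12), -1), 14) = Add(Pow(7, -1), 14) = Add(Rational(1, 7), 14) = Rational(99, 7) ≈ 14.143)
Add(N, Add(n, Mul(-1, Function('k')(-1)))) = Add(Rational(99, 7), Add(-85, Mul(-1, Mul(Rational(-1, 4), -1)))) = Add(Rational(99, 7), Add(-85, Mul(-1, Rational(1, 4)))) = Add(Rational(99, 7), Add(-85, Rational(-1, 4))) = Add(Rational(99, 7), Rational(-341, 4)) = Rational(-1991, 28)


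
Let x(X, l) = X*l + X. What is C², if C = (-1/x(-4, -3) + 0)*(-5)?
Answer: 25/64 ≈ 0.39063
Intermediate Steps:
x(X, l) = X + X*l
C = 5/8 (C = (-1/((-4*(1 - 3))) + 0)*(-5) = (-1/((-4*(-2))) + 0)*(-5) = (-1/8 + 0)*(-5) = (-1*⅛ + 0)*(-5) = (-⅛ + 0)*(-5) = -⅛*(-5) = 5/8 ≈ 0.62500)
C² = (5/8)² = 25/64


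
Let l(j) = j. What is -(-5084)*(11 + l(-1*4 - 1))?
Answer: 30504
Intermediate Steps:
-(-5084)*(11 + l(-1*4 - 1)) = -(-5084)*(11 + (-1*4 - 1)) = -(-5084)*(11 + (-4 - 1)) = -(-5084)*(11 - 5) = -(-5084)*6 = -1271*(-24) = 30504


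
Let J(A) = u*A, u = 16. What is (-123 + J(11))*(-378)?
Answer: -20034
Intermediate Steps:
J(A) = 16*A
(-123 + J(11))*(-378) = (-123 + 16*11)*(-378) = (-123 + 176)*(-378) = 53*(-378) = -20034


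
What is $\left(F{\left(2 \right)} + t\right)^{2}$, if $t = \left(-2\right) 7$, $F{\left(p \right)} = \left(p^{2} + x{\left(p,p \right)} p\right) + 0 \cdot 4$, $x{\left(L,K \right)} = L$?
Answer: $36$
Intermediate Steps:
$F{\left(p \right)} = 2 p^{2}$ ($F{\left(p \right)} = \left(p^{2} + p p\right) + 0 \cdot 4 = \left(p^{2} + p^{2}\right) + 0 = 2 p^{2} + 0 = 2 p^{2}$)
$t = -14$
$\left(F{\left(2 \right)} + t\right)^{2} = \left(2 \cdot 2^{2} - 14\right)^{2} = \left(2 \cdot 4 - 14\right)^{2} = \left(8 - 14\right)^{2} = \left(-6\right)^{2} = 36$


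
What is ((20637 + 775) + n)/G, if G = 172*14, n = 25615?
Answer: 47027/2408 ≈ 19.529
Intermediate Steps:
G = 2408
((20637 + 775) + n)/G = ((20637 + 775) + 25615)/2408 = (21412 + 25615)*(1/2408) = 47027*(1/2408) = 47027/2408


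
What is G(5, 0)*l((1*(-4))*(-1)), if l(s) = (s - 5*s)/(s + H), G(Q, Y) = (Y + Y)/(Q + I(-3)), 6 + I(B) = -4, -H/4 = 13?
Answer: 0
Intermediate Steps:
H = -52 (H = -4*13 = -52)
I(B) = -10 (I(B) = -6 - 4 = -10)
G(Q, Y) = 2*Y/(-10 + Q) (G(Q, Y) = (Y + Y)/(Q - 10) = (2*Y)/(-10 + Q) = 2*Y/(-10 + Q))
l(s) = -4*s/(-52 + s) (l(s) = (s - 5*s)/(s - 52) = (-4*s)/(-52 + s) = -4*s/(-52 + s))
G(5, 0)*l((1*(-4))*(-1)) = (2*0/(-10 + 5))*(-4*(1*(-4))*(-1)/(-52 + (1*(-4))*(-1))) = (2*0/(-5))*(-4*(-4*(-1))/(-52 - 4*(-1))) = (2*0*(-1/5))*(-4*4/(-52 + 4)) = 0*(-4*4/(-48)) = 0*(-4*4*(-1/48)) = 0*(1/3) = 0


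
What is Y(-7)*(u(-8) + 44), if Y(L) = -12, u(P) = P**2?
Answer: -1296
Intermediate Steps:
Y(-7)*(u(-8) + 44) = -12*((-8)**2 + 44) = -12*(64 + 44) = -12*108 = -1296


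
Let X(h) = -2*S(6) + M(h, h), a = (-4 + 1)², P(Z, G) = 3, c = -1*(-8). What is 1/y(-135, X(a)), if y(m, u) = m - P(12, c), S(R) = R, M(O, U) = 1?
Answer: -1/138 ≈ -0.0072464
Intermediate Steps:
c = 8
a = 9 (a = (-3)² = 9)
X(h) = -11 (X(h) = -2*6 + 1 = -12 + 1 = -11)
y(m, u) = -3 + m (y(m, u) = m - 1*3 = m - 3 = -3 + m)
1/y(-135, X(a)) = 1/(-3 - 135) = 1/(-138) = -1/138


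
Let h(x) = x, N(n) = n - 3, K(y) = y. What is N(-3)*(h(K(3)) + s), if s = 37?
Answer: -240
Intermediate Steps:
N(n) = -3 + n
N(-3)*(h(K(3)) + s) = (-3 - 3)*(3 + 37) = -6*40 = -240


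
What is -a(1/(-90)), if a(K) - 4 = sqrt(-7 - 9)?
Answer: -4 - 4*I ≈ -4.0 - 4.0*I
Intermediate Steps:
a(K) = 4 + 4*I (a(K) = 4 + sqrt(-7 - 9) = 4 + sqrt(-16) = 4 + 4*I)
-a(1/(-90)) = -(4 + 4*I) = -4 - 4*I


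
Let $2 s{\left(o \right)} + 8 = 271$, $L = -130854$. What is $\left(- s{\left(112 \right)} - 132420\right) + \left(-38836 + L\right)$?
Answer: $- \frac{604483}{2} \approx -3.0224 \cdot 10^{5}$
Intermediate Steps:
$s{\left(o \right)} = \frac{263}{2}$ ($s{\left(o \right)} = -4 + \frac{1}{2} \cdot 271 = -4 + \frac{271}{2} = \frac{263}{2}$)
$\left(- s{\left(112 \right)} - 132420\right) + \left(-38836 + L\right) = \left(\left(-1\right) \frac{263}{2} - 132420\right) - 169690 = \left(- \frac{263}{2} - 132420\right) - 169690 = - \frac{265103}{2} - 169690 = - \frac{604483}{2}$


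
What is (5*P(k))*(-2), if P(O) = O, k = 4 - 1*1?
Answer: -30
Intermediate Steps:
k = 3 (k = 4 - 1 = 3)
(5*P(k))*(-2) = (5*3)*(-2) = 15*(-2) = -30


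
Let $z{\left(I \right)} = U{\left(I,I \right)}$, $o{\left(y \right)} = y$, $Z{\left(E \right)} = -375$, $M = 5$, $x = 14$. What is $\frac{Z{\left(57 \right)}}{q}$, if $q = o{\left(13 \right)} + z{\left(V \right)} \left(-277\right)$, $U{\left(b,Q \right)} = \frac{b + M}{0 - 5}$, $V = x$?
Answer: $- \frac{625}{1776} \approx -0.35191$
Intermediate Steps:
$V = 14$
$U{\left(b,Q \right)} = -1 - \frac{b}{5}$ ($U{\left(b,Q \right)} = \frac{b + 5}{0 - 5} = \frac{5 + b}{-5} = \left(5 + b\right) \left(- \frac{1}{5}\right) = -1 - \frac{b}{5}$)
$z{\left(I \right)} = -1 - \frac{I}{5}$
$q = \frac{5328}{5}$ ($q = 13 + \left(-1 - \frac{14}{5}\right) \left(-277\right) = 13 - - \frac{5263}{5} = 13 + \frac{5263}{5} = \frac{5328}{5} \approx 1065.6$)
$\frac{Z{\left(57 \right)}}{q} = - \frac{375}{\frac{5328}{5}} = \left(-375\right) \frac{5}{5328} = - \frac{625}{1776}$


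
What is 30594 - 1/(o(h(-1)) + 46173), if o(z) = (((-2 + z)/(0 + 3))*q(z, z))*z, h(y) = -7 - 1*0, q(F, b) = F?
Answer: 1408119443/46026 ≈ 30594.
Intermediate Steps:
h(y) = -7 (h(y) = -7 + 0 = -7)
o(z) = z²*(-⅔ + z/3) (o(z) = (((-2 + z)/(0 + 3))*z)*z = (((-2 + z)/3)*z)*z = (((-2 + z)*(⅓))*z)*z = ((-⅔ + z/3)*z)*z = (z*(-⅔ + z/3))*z = z²*(-⅔ + z/3))
30594 - 1/(o(h(-1)) + 46173) = 30594 - 1/((⅓)*(-7)²*(-2 - 7) + 46173) = 30594 - 1/((⅓)*49*(-9) + 46173) = 30594 - 1/(-147 + 46173) = 30594 - 1/46026 = 1408119443/46026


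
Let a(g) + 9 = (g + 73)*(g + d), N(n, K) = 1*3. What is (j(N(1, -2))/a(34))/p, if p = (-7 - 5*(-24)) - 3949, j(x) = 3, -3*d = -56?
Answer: -9/64747844 ≈ -1.3900e-7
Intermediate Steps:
d = 56/3 (d = -⅓*(-56) = 56/3 ≈ 18.667)
N(n, K) = 3
a(g) = -9 + (73 + g)*(56/3 + g) (a(g) = -9 + (g + 73)*(g + 56/3) = -9 + (73 + g)*(56/3 + g))
p = -3836 (p = (-7 + 120) - 3949 = 113 - 3949 = -3836)
(j(N(1, -2))/a(34))/p = (3/(4061/3 + 34² + (275/3)*34))/(-3836) = (3/(4061/3 + 1156 + 9350/3))*(-1/3836) = (3/(16879/3))*(-1/3836) = (3*(3/16879))*(-1/3836) = (9/16879)*(-1/3836) = -9/64747844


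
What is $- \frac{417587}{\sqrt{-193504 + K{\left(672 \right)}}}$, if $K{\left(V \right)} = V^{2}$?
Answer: $- \frac{417587 \sqrt{16130}}{64520} \approx -822.0$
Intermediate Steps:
$- \frac{417587}{\sqrt{-193504 + K{\left(672 \right)}}} = - \frac{417587}{\sqrt{-193504 + 672^{2}}} = - \frac{417587}{\sqrt{-193504 + 451584}} = - \frac{417587}{\sqrt{258080}} = - \frac{417587}{4 \sqrt{16130}} = - 417587 \frac{\sqrt{16130}}{64520} = - \frac{417587 \sqrt{16130}}{64520}$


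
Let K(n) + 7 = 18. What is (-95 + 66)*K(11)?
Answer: -319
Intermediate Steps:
K(n) = 11 (K(n) = -7 + 18 = 11)
(-95 + 66)*K(11) = (-95 + 66)*11 = -29*11 = -319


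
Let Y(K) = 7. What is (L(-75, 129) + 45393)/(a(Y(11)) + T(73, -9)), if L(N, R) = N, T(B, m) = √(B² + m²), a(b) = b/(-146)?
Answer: 15438332/38439837 + 321999496*√5410/38439837 ≈ 616.53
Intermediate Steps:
a(b) = -b/146 (a(b) = b*(-1/146) = -b/146)
(L(-75, 129) + 45393)/(a(Y(11)) + T(73, -9)) = (-75 + 45393)/(-1/146*7 + √(73² + (-9)²)) = 45318/(-7/146 + √(5329 + 81)) = 45318/(-7/146 + √5410)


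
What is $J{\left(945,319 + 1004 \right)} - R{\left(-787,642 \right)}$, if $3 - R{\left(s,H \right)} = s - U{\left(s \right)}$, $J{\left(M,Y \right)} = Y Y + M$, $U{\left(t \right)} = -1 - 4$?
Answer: $1750489$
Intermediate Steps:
$U{\left(t \right)} = -5$
$J{\left(M,Y \right)} = M + Y^{2}$ ($J{\left(M,Y \right)} = Y^{2} + M = M + Y^{2}$)
$R{\left(s,H \right)} = -2 - s$ ($R{\left(s,H \right)} = 3 - \left(s - -5\right) = 3 - \left(s + 5\right) = 3 - \left(5 + s\right) = -2 - s$)
$J{\left(945,319 + 1004 \right)} - R{\left(-787,642 \right)} = \left(945 + \left(319 + 1004\right)^{2}\right) - \left(-2 - -787\right) = \left(945 + 1323^{2}\right) - \left(-2 + 787\right) = \left(945 + 1750329\right) - 785 = 1751274 - 785 = 1750489$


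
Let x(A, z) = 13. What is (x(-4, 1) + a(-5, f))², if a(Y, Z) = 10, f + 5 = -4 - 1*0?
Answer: 529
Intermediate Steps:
f = -9 (f = -5 + (-4 - 1*0) = -5 + (-4 + 0) = -5 - 4 = -9)
(x(-4, 1) + a(-5, f))² = (13 + 10)² = 23² = 529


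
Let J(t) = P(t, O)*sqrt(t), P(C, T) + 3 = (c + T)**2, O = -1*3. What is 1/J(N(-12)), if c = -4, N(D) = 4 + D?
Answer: -I*sqrt(2)/184 ≈ -0.0076859*I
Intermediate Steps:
O = -3
P(C, T) = -3 + (-4 + T)**2
J(t) = 46*sqrt(t) (J(t) = (-3 + (-4 - 3)**2)*sqrt(t) = (-3 + (-7)**2)*sqrt(t) = (-3 + 49)*sqrt(t) = 46*sqrt(t))
1/J(N(-12)) = 1/(46*sqrt(4 - 12)) = 1/(46*sqrt(-8)) = 1/(46*(2*I*sqrt(2))) = 1/(92*I*sqrt(2)) = -I*sqrt(2)/184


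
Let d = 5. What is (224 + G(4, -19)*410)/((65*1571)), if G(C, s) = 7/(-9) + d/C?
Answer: 7517/1838070 ≈ 0.0040896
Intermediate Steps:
G(C, s) = -7/9 + 5/C (G(C, s) = 7/(-9) + 5/C = 7*(-1/9) + 5/C = -7/9 + 5/C)
(224 + G(4, -19)*410)/((65*1571)) = (224 + (-7/9 + 5/4)*410)/((65*1571)) = (224 + (-7/9 + 5*(1/4))*410)/102115 = (224 + (-7/9 + 5/4)*410)*(1/102115) = (224 + (17/36)*410)*(1/102115) = (224 + 3485/18)*(1/102115) = (7517/18)*(1/102115) = 7517/1838070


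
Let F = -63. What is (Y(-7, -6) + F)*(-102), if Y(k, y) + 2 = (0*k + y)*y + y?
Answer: 3570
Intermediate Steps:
Y(k, y) = -2 + y + y² (Y(k, y) = -2 + ((0*k + y)*y + y) = -2 + ((0 + y)*y + y) = -2 + (y*y + y) = -2 + (y² + y) = -2 + (y + y²) = -2 + y + y²)
(Y(-7, -6) + F)*(-102) = ((-2 - 6 + (-6)²) - 63)*(-102) = ((-2 - 6 + 36) - 63)*(-102) = (28 - 63)*(-102) = -35*(-102) = 3570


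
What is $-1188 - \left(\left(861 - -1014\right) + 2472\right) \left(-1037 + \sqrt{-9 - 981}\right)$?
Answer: $4506651 - 13041 i \sqrt{110} \approx 4.5066 \cdot 10^{6} - 1.3678 \cdot 10^{5} i$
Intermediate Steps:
$-1188 - \left(\left(861 - -1014\right) + 2472\right) \left(-1037 + \sqrt{-9 - 981}\right) = -1188 - \left(\left(861 + 1014\right) + 2472\right) \left(-1037 + \sqrt{-990}\right) = -1188 - \left(1875 + 2472\right) \left(-1037 + 3 i \sqrt{110}\right) = -1188 - 4347 \left(-1037 + 3 i \sqrt{110}\right) = -1188 - \left(-4507839 + 13041 i \sqrt{110}\right) = -1188 + \left(4507839 - 13041 i \sqrt{110}\right) = 4506651 - 13041 i \sqrt{110}$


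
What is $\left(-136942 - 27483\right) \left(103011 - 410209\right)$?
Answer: $50511031150$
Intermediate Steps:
$\left(-136942 - 27483\right) \left(103011 - 410209\right) = \left(-164425\right) \left(-307198\right) = 50511031150$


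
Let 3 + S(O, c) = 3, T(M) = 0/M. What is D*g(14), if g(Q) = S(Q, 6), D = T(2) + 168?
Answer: 0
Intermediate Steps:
T(M) = 0
D = 168 (D = 0 + 168 = 168)
S(O, c) = 0 (S(O, c) = -3 + 3 = 0)
g(Q) = 0
D*g(14) = 168*0 = 0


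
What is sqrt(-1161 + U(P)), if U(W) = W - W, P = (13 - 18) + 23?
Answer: 3*I*sqrt(129) ≈ 34.073*I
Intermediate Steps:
P = 18 (P = -5 + 23 = 18)
U(W) = 0
sqrt(-1161 + U(P)) = sqrt(-1161 + 0) = sqrt(-1161) = 3*I*sqrt(129)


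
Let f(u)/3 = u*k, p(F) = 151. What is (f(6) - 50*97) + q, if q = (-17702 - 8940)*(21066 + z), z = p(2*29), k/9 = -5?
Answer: -565268974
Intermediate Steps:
k = -45 (k = 9*(-5) = -45)
z = 151
f(u) = -135*u (f(u) = 3*(u*(-45)) = 3*(-45*u) = -135*u)
q = -565263314 (q = (-17702 - 8940)*(21066 + 151) = -26642*21217 = -565263314)
(f(6) - 50*97) + q = (-135*6 - 50*97) - 565263314 = (-810 - 4850) - 565263314 = -5660 - 565263314 = -565268974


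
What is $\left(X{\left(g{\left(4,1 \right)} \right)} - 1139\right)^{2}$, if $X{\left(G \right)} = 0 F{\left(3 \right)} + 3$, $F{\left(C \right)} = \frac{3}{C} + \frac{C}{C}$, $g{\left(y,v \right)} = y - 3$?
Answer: $1290496$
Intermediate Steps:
$g{\left(y,v \right)} = -3 + y$
$F{\left(C \right)} = 1 + \frac{3}{C}$ ($F{\left(C \right)} = \frac{3}{C} + 1 = 1 + \frac{3}{C}$)
$X{\left(G \right)} = 3$ ($X{\left(G \right)} = 0 \frac{3 + 3}{3} + 3 = 0 \cdot \frac{1}{3} \cdot 6 + 3 = 0 \cdot 2 + 3 = 0 + 3 = 3$)
$\left(X{\left(g{\left(4,1 \right)} \right)} - 1139\right)^{2} = \left(3 - 1139\right)^{2} = \left(-1136\right)^{2} = 1290496$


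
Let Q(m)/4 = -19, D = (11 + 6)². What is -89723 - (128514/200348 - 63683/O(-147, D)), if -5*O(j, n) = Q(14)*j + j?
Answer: -19824866590937/220883670 ≈ -89753.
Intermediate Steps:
D = 289 (D = 17² = 289)
Q(m) = -76 (Q(m) = 4*(-19) = -76)
O(j, n) = 15*j (O(j, n) = -(-76*j + j)/5 = -(-15)*j = 15*j)
-89723 - (128514/200348 - 63683/O(-147, D)) = -89723 - (128514/200348 - 63683/(15*(-147))) = -89723 - (128514*(1/200348) - 63683/(-2205)) = -89723 - (64257/100174 - 63683*(-1/2205)) = -89723 - (64257/100174 + 63683/2205) = -89723 - 1*6521067527/220883670 = -89723 - 6521067527/220883670 = -19824866590937/220883670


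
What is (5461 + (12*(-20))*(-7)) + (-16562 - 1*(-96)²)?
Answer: -18637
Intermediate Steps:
(5461 + (12*(-20))*(-7)) + (-16562 - 1*(-96)²) = (5461 - 240*(-7)) + (-16562 - 1*9216) = (5461 + 1680) + (-16562 - 9216) = 7141 - 25778 = -18637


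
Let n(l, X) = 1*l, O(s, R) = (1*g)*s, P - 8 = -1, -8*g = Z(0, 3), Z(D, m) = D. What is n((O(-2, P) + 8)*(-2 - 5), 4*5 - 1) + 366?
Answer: 310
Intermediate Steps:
g = 0 (g = -⅛*0 = 0)
P = 7 (P = 8 - 1 = 7)
O(s, R) = 0 (O(s, R) = (1*0)*s = 0*s = 0)
n(l, X) = l
n((O(-2, P) + 8)*(-2 - 5), 4*5 - 1) + 366 = (0 + 8)*(-2 - 5) + 366 = 8*(-7) + 366 = -56 + 366 = 310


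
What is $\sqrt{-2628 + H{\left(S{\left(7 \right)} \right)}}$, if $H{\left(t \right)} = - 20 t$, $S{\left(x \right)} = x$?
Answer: $4 i \sqrt{173} \approx 52.612 i$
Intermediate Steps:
$\sqrt{-2628 + H{\left(S{\left(7 \right)} \right)}} = \sqrt{-2628 - 140} = \sqrt{-2768} = 4 i \sqrt{173}$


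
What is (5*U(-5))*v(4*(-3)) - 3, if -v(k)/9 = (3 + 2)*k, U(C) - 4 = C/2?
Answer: 4047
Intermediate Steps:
U(C) = 4 + C/2
v(k) = -45*k (v(k) = -9*(3 + 2)*k = -45*k)
(5*U(-5))*v(4*(-3)) - 3 = (5*(4 + (½)*(-5)))*(-180*(-3)) - 3 = (5*(4 - 5/2))*(-45*(-12)) - 3 = (5*(3/2))*540 - 3 = (15/2)*540 - 3 = 4050 - 3 = 4047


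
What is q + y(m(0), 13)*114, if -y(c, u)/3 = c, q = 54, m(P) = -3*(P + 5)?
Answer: 5184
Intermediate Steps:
m(P) = -15 - 3*P (m(P) = -3*(5 + P) = -15 - 3*P)
y(c, u) = -3*c
q + y(m(0), 13)*114 = 54 - 3*(-15 - 3*0)*114 = 54 - 3*(-15 + 0)*114 = 54 - 3*(-15)*114 = 54 + 45*114 = 54 + 5130 = 5184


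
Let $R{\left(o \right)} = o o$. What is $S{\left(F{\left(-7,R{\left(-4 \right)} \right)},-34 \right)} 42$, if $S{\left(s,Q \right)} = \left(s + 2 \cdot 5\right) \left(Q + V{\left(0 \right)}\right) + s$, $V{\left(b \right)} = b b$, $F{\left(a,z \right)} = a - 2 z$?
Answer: $39774$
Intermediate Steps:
$R{\left(o \right)} = o^{2}$
$V{\left(b \right)} = b^{2}$
$S{\left(s,Q \right)} = s + Q \left(10 + s\right)$ ($S{\left(s,Q \right)} = \left(s + 2 \cdot 5\right) \left(Q + 0^{2}\right) + s = \left(s + 10\right) \left(Q + 0\right) + s = \left(10 + s\right) Q + s = Q \left(10 + s\right) + s = s + Q \left(10 + s\right)$)
$S{\left(F{\left(-7,R{\left(-4 \right)} \right)},-34 \right)} 42 = \left(\left(-7 - 2 \left(-4\right)^{2}\right) + 10 \left(-34\right) - 34 \left(-7 - 2 \left(-4\right)^{2}\right)\right) 42 = \left(\left(-7 - 32\right) - 340 - 34 \left(-7 - 32\right)\right) 42 = \left(-39 - 340 - -1326\right) 42 = \left(-39 - 340 + 1326\right) 42 = 947 \cdot 42 = 39774$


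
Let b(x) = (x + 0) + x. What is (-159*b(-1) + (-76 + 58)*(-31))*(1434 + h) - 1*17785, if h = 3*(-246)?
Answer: 591911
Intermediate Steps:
h = -738
b(x) = 2*x (b(x) = x + x = 2*x)
(-159*b(-1) + (-76 + 58)*(-31))*(1434 + h) - 1*17785 = (-318*(-1) + (-76 + 58)*(-31))*(1434 - 738) - 1*17785 = (-159*(-2) - 18*(-31))*696 - 17785 = (318 + 558)*696 - 17785 = 876*696 - 17785 = 609696 - 17785 = 591911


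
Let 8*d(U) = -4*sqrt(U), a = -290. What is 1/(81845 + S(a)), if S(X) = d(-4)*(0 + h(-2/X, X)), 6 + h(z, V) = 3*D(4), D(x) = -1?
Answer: 81845/6698604106 - 9*I/6698604106 ≈ 1.2218e-5 - 1.3436e-9*I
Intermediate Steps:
d(U) = -sqrt(U)/2 (d(U) = (-4*sqrt(U))/8 = -sqrt(U)/2)
h(z, V) = -9 (h(z, V) = -6 + 3*(-1) = -6 - 3 = -9)
S(X) = 9*I (S(X) = (-I)*(0 - 9) = -I*(-9) = 9*I)
1/(81845 + S(a)) = 1/(81845 + 9*I) = (81845 - 9*I)/6698604106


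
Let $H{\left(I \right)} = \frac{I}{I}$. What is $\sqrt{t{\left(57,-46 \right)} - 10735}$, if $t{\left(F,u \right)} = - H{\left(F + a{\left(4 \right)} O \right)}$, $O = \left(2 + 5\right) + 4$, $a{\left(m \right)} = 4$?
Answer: $4 i \sqrt{671} \approx 103.61 i$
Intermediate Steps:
$O = 11$ ($O = 7 + 4 = 11$)
$H{\left(I \right)} = 1$
$t{\left(F,u \right)} = -1$ ($t{\left(F,u \right)} = \left(-1\right) 1 = -1$)
$\sqrt{t{\left(57,-46 \right)} - 10735} = \sqrt{-1 - 10735} = \sqrt{-10736} = 4 i \sqrt{671}$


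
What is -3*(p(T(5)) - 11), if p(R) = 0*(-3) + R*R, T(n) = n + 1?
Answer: -75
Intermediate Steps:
T(n) = 1 + n
p(R) = R² (p(R) = 0 + R² = R²)
-3*(p(T(5)) - 11) = -3*((1 + 5)² - 11) = -3*(6² - 11) = -3*(36 - 11) = -3*25 = -1*75 = -75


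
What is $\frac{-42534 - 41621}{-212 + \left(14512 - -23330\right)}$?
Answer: $- \frac{16831}{7526} \approx -2.2364$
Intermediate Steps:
$\frac{-42534 - 41621}{-212 + \left(14512 - -23330\right)} = - \frac{84155}{-212 + \left(14512 + 23330\right)} = - \frac{84155}{-212 + 37842} = - \frac{84155}{37630} = \left(-84155\right) \frac{1}{37630} = - \frac{16831}{7526}$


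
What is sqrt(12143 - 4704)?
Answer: sqrt(7439) ≈ 86.250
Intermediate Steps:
sqrt(12143 - 4704) = sqrt(7439)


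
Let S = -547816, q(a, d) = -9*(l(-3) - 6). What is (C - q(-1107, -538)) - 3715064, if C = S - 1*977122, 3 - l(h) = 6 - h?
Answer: -5240110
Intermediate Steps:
l(h) = -3 + h (l(h) = 3 - (6 - h) = 3 + (-6 + h) = -3 + h)
q(a, d) = 108 (q(a, d) = -9*((-3 - 3) - 6) = -9*(-6 - 6) = -9*(-12) = 108)
C = -1524938 (C = -547816 - 1*977122 = -547816 - 977122 = -1524938)
(C - q(-1107, -538)) - 3715064 = (-1524938 - 1*108) - 3715064 = (-1524938 - 108) - 3715064 = -1525046 - 3715064 = -5240110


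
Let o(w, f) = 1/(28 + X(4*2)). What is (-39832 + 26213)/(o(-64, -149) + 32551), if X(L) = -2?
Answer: -354094/846327 ≈ -0.41839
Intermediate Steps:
o(w, f) = 1/26 (o(w, f) = 1/(28 - 2) = 1/26)
(-39832 + 26213)/(o(-64, -149) + 32551) = (-39832 + 26213)/(1/26 + 32551) = -13619/846327/26 = -13619*26/846327 = -354094/846327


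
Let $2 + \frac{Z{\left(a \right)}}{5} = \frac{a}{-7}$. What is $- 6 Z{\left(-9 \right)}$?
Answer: $\frac{150}{7} \approx 21.429$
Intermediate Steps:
$Z{\left(a \right)} = -10 - \frac{5 a}{7}$ ($Z{\left(a \right)} = -10 + 5 \frac{a}{-7} = -10 + 5 a \left(- \frac{1}{7}\right) = -10 + 5 \left(- \frac{a}{7}\right) = -10 - \frac{5 a}{7}$)
$- 6 Z{\left(-9 \right)} = - 6 \left(-10 - - \frac{45}{7}\right) = - 6 \left(-10 + \frac{45}{7}\right) = \left(-6\right) \left(- \frac{25}{7}\right) = \frac{150}{7}$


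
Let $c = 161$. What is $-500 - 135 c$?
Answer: $-22235$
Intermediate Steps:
$-500 - 135 c = -500 - 21735 = -22235$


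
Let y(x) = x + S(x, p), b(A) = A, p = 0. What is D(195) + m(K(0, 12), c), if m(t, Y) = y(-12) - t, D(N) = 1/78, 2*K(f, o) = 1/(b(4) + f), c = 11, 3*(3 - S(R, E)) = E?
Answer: -2843/312 ≈ -9.1122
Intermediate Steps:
S(R, E) = 3 - E/3
K(f, o) = 1/(2*(4 + f))
D(N) = 1/78
y(x) = 3 + x (y(x) = x + (3 - ⅓*0) = x + (3 + 0) = x + 3 = 3 + x)
m(t, Y) = -9 - t (m(t, Y) = (3 - 12) - t = -9 - t)
D(195) + m(K(0, 12), c) = 1/78 + (-9 - 1/(2*(4 + 0))) = 1/78 + (-9 - 1/(2*4)) = 1/78 + (-9 - 1*⅛) = 1/78 + (-9 - ⅛) = 1/78 - 73/8 = -2843/312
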